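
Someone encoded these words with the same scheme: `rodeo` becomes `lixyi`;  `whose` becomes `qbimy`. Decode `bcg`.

him

Each letter is shifted forward by 20 in the alphabet (a Caesar shift of +20).
Reversing it on bcg: b−20=h, c−20=i, g−20=m.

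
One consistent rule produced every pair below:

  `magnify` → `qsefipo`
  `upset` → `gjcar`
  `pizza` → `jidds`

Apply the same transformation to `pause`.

jsgca

m(12)→q(16) and a(0)→s(18) fit y≡15x+18 (mod 26); the inverse of 15 mod 26 is 7. This is an affine cipher: with a=0,…,z=25, each position x becomes (15x+18) mod 26.
On pause: p(15)→15·15+18≡9=j; a(0)→15·0+18≡18=s; u(20)→15·20+18≡6=g; s(18)→15·18+18≡2=c; e(4)→15·4+18≡0=a (all mod 26).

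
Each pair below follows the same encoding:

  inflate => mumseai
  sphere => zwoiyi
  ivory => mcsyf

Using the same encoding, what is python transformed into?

wfaosu

The shift depends on letter class: consonant n→u is +7, but vowel i→m is +4. Two shifts are in play — +4 for a/e/i/o/u, +7 for every other letter.
Applying it to python: p(cons)+7=w, y(cons)+7=f, t(cons)+7=a, h(cons)+7=o, o(vowel)+4=s, n(cons)+7=u.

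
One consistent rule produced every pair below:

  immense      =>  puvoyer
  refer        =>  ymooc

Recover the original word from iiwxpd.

banner

In immense: i→p is +7, m→u is +8, m→v is +9, e→o is +10 — the shift increases by 1 each position. Letter i (0-indexed) is shifted by i+7, so successive shifts are 7, 8, 9, ….
Decoding iiwxpd: i−7=b, i−8=a, w−9=n, x−10=n, p−11=e, d−12=r.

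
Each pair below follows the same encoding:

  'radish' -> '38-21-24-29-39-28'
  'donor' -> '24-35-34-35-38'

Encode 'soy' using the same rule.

39-35-45

The number is (letter's place in the alphabet, a=1) + 20.
On soy: s=19→39, o=15→35, y=25→45.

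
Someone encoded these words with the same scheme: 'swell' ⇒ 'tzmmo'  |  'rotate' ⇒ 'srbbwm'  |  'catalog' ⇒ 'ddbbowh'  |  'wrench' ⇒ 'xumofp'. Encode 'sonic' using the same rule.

trvjf

Shifts by position in swell: pos 0: s→t (+1), pos 1: w→z (+3), pos 2: e→m (+8), pos 3: l→m (+1), pos 4: l→o (+3) — repeating every 3. It's a Vigenère-style cipher with numeric key [1,3,8]: position i shifts by key[i mod 3].
On sonic: s+1=t, o+3=r, n+8=v, i+1=j, c+3=f.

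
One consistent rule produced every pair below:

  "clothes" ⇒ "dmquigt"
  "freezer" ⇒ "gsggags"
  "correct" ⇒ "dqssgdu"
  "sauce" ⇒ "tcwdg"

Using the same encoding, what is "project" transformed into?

The rule splits by letter class: vowels +2, consonants +1.
Applying it to project: p(cons)+1=q, r(cons)+1=s, o(vowel)+2=q, j(cons)+1=k, e(vowel)+2=g, c(cons)+1=d, t(cons)+1=u.

qsqkgdu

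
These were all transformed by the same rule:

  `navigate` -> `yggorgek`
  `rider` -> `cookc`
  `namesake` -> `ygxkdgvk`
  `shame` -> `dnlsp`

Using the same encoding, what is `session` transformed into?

dkdytuy

Shifts by position in navigate: pos 0: n→y (+11), pos 1: a→g (+6), pos 2: v→g (+11), pos 3: i→o (+6) — repeating every 2. The shifts repeat in a cycle of length 2: positions 0,1,… shift by +11, +6, then the pattern repeats.
On session: s+11=d, e+6=k, s+11=d, s+6=y, i+11=t, o+6=u, n+11=y.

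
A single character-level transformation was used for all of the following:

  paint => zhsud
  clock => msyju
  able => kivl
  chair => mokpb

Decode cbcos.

sushi

Shifts by position in paint: pos 0: p→z (+10), pos 1: a→h (+7), pos 2: i→s (+10), pos 3: n→u (+7) — repeating every 2. The shifts repeat in a cycle of length 2: positions 0,1,… shift by +10, +7, then the pattern repeats.
Decoding cbcos: c−10=s, b−7=u, c−10=s, o−7=h, s−10=i.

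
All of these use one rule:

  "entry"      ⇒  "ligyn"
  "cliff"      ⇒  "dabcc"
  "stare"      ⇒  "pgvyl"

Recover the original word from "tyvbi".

e(4)→l(11) and n(13)→i(8) fit y≡17x+21 (mod 26); the inverse of 17 mod 26 is 23. Treating letters as 0–25, the rule is x ↦ 17x + 21 (mod 26).
Decoding tyvbi: t(19)→23·(19−21)≡6=g; y(24)→23·(24−21)≡17=r; v(21)→23·(21−21)≡0=a; b(1)→23·(1−21)≡8=i; i(8)→23·(8−21)≡13=n (all mod 26).

grain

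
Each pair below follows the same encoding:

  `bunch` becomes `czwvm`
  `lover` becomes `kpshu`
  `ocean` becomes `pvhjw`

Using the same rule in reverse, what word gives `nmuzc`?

shrub

Treating letters as 0–25, the rule is x ↦ 19x + 9 (mod 26).
Decoding nmuzc: n(13)→11·(13−9)≡18=s; m(12)→11·(12−9)≡7=h; u(20)→11·(20−9)≡17=r; z(25)→11·(25−9)≡20=u; c(2)→11·(2−9)≡1=b (all mod 26).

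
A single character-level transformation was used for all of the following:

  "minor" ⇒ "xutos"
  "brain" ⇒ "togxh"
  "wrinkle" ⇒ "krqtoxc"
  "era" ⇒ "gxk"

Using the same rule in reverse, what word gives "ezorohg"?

ability

The word is reversed, then every letter is shifted forward by 6.
Decoding ezorohg: shift back: e−6=y, z−6=t, o−6=i, r−6=l, o−6=i, h−6=b, g−6=a → ytiliba; then reverse → ability.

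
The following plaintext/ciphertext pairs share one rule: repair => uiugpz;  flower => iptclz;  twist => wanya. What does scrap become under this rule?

In repair: r→u is +3, e→i is +4, p→u is +5, a→g is +6 — the shift increases by 1 each position. Letter i (0-indexed) is shifted by i+3, so successive shifts are 3, 4, 5, ….
Applying it to scrap: s+3=v, c+4=g, r+5=w, a+6=g, p+7=w.

vgwgw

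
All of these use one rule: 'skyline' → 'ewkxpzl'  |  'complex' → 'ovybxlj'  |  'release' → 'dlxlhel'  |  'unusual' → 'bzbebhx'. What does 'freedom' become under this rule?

rdllpvy

The rule splits by letter class: vowels +7, consonants +12.
Applying it to freedom: f(cons)+12=r, r(cons)+12=d, e(vowel)+7=l, e(vowel)+7=l, d(cons)+12=p, o(vowel)+7=v, m(cons)+12=y.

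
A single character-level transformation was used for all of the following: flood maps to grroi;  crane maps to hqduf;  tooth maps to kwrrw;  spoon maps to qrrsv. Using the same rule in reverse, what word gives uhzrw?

The output letters match the input read backwards, each shifted +3: flood reversed is doolf. Read the word backwards and shift each letter +3.
Undoing it on uhzrw: shift back: u−3=r, h−3=e, z−3=w, r−3=o, w−3=t → rewot; then reverse → tower.

tower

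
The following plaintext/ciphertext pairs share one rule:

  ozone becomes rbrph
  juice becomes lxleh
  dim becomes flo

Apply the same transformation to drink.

ftlpm

Two shifts are in play — +3 for a/e/i/o/u, +2 for every other letter.
Applying it to drink: d(cons)+2=f, r(cons)+2=t, i(vowel)+3=l, n(cons)+2=p, k(cons)+2=m.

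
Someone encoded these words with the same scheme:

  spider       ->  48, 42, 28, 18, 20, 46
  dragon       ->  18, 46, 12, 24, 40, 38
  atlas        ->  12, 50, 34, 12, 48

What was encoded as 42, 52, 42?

pup

s(#19)→48 and p(#16)→42: differences scale by 2, so n = 2·pos + 10. Each letter becomes 2×(its alphabet position, a=1..z=26) + 10.
Decoding 42, 52, 42: 42→(42−10)÷2=16=p, 52→(52−10)÷2=21=u, 42→(42−10)÷2=16=p.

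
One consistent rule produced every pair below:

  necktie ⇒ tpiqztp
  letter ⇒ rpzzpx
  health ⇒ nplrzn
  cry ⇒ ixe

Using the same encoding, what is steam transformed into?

yzpls

The shift depends on letter class: consonant n→t is +6, but vowel e→p is +11. Vowels shift forward by 11 and consonants shift forward by 6.
On steam: s(cons)+6=y, t(cons)+6=z, e(vowel)+11=p, a(vowel)+11=l, m(cons)+6=s.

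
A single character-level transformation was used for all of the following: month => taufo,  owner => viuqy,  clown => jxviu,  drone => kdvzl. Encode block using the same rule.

Shifts by position in month: pos 0: m→t (+7), pos 1: o→a (+12), pos 2: n→u (+7), pos 3: t→f (+12) — repeating every 2. A repeating key of period 2 is used — shifts +7, +12 over and over.
On block: b+7=i, l+12=x, o+7=v, c+12=o, k+7=r.

ixvor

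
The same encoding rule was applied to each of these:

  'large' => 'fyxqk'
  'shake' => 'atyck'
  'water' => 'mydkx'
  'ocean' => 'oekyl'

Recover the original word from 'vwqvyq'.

zigzag

l(11)→f(5) and a(0)→y(24) fit y≡3x+24 (mod 26); the inverse of 3 mod 26 is 9. Each letter's alphabet position (a=0..z=25) is mapped through 3·x+24 mod 26 — an affine cipher.
Reversing it on vwqvyq: v(21)→9·(21−24)≡25=z; w(22)→9·(22−24)≡8=i; q(16)→9·(16−24)≡6=g; v(21)→9·(21−24)≡25=z; y(24)→9·(24−24)≡0=a; q(16)→9·(16−24)≡6=g (all mod 26).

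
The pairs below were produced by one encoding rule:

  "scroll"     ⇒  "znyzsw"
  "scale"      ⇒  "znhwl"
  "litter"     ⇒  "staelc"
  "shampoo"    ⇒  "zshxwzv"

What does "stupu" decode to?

linen

The shifts repeat in a cycle of length 2: positions 0,1,… shift by +7, +11, then the pattern repeats.
Reversing it on stupu: s−7=l, t−11=i, u−7=n, p−11=e, u−7=n.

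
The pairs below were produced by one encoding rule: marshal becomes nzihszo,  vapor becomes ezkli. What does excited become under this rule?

Each pair mirrors across the alphabet (m↔n, a↔z, r↔i): positions sum to 25. Letters are reflected about the middle of the alphabet (position → 25−position): Atbash.
For excited: e↔v, x↔c, c↔x, i↔r, t↔g, e↔v, d↔w.

vcxrgvw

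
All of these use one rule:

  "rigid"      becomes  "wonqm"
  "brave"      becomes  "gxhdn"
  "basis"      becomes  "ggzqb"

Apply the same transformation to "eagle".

In rigid: r→w is +5, i→o is +6, g→n is +7, i→q is +8 — the shift increases by 1 each position. The shift increases by 1 at each position, starting from +5: 5, 6, 7, ….
For eagle: e+5=j, a+6=g, g+7=n, l+8=t, e+9=n.

jgntn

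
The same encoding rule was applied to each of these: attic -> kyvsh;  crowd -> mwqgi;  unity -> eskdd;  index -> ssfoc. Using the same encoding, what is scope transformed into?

Shifts by position in attic: pos 0: a→k (+10), pos 1: t→y (+5), pos 2: t→v (+2), pos 3: i→s (+10), pos 4: c→h (+5) — repeating every 3. The shifts repeat in a cycle of length 3: positions 0,1,… shift by +10, +5, +2, then the pattern repeats.
For scope: s+10=c, c+5=h, o+2=q, p+10=z, e+5=j.

chqzj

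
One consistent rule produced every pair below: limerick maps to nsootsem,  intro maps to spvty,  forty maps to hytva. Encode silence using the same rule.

usnopeo

The shift depends on letter class: consonant l→n is +2, but vowel i→s is +10. Vowels shift forward by 10 and consonants shift forward by 2.
On silence: s(cons)+2=u, i(vowel)+10=s, l(cons)+2=n, e(vowel)+10=o, n(cons)+2=p, c(cons)+2=e, e(vowel)+10=o.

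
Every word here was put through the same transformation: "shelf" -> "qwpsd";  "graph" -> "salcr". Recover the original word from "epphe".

The word is reversed, then every letter is shifted forward by 11.
Reversing it on epphe: shift back: e−11=t, p−11=e, p−11=e, h−11=w, e−11=t → teewt; then reverse → tweet.

tweet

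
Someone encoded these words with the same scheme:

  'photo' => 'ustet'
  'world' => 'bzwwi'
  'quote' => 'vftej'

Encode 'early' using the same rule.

Shifts by position in photo: pos 0: p→u (+5), pos 1: h→s (+11), pos 2: o→t (+5), pos 3: t→e (+11) — repeating every 2. The shifts repeat in a cycle of length 2: positions 0,1,… shift by +5, +11, then the pattern repeats.
For early: e+5=j, a+11=l, r+5=w, l+11=w, y+5=d.

jlwwd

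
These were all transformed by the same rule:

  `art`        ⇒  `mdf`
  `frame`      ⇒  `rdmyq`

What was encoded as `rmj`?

Compare letters: a→m is +12, r→d is +12, t→f is +12 — a constant shift. It's a constant shift of +12 (ROT12).
Decoding rmj: r−12=f, m−12=a, j−12=x.

fax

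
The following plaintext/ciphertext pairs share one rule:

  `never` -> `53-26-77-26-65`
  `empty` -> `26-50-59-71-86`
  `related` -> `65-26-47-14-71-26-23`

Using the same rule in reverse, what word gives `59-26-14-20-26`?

peace

n(#14)→53 and e(#5)→26: differences scale by 3, so n = 3·pos + 11. With a=1..z=26, the number is 3·pos + 11.
Undoing it on 59-26-14-20-26: 59→(59−11)÷3=16=p, 26→(26−11)÷3=5=e, 14→(14−11)÷3=1=a, 20→(20−11)÷3=3=c, 26→(26−11)÷3=5=e.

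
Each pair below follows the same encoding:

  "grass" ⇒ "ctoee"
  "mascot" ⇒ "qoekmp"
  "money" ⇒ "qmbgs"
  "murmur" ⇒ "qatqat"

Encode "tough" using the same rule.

Treating letters as 0–25, the rule is x ↦ 11x + 14 (mod 26).
For tough: t(19)→11·19+14≡15=p; o(14)→11·14+14≡12=m; u(20)→11·20+14≡0=a; g(6)→11·6+14≡2=c; h(7)→11·7+14≡13=n (all mod 26).

pmacn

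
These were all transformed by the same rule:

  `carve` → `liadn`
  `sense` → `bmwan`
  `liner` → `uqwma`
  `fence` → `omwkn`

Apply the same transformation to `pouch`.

Shifts by position in carve: pos 0: c→l (+9), pos 1: a→i (+8), pos 2: r→a (+9), pos 3: v→d (+8) — repeating every 2. The shifts repeat in a cycle of length 2: positions 0,1,… shift by +9, +8, then the pattern repeats.
On pouch: p+9=y, o+8=w, u+9=d, c+8=k, h+9=q.

ywdkq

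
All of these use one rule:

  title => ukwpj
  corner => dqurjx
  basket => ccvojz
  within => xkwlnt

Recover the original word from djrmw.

In title: t→u is +1, i→k is +2, t→w is +3, l→p is +4 — the shift increases by 1 each position. The shift increases by 1 at each position, starting from +1: 1, 2, 3, ….
Decoding djrmw: d−1=c, j−2=h, r−3=o, m−4=i, w−5=r.

choir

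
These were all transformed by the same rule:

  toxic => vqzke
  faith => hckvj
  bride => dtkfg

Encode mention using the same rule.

It's a constant shift of +2 (ROT2).
On mention: m+2=o, e+2=g, n+2=p, t+2=v, i+2=k, o+2=q, n+2=p.

ogpvkqp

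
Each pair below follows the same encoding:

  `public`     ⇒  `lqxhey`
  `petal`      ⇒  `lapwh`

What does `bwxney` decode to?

fabric

Compare letters: p→l is +22, u→q is +22, b→x is +22 — a constant shift. Each letter is shifted forward by 22 in the alphabet (a Caesar shift of +22).
Undoing it on bwxney: b−22=f, w−22=a, x−22=b, n−22=r, e−22=i, y−22=c.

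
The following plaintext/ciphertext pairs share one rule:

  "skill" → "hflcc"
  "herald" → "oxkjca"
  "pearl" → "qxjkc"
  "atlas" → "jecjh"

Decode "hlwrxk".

s(18)→h(7) and k(10)→f(5) fit y≡23x+9 (mod 26); the inverse of 23 mod 26 is 17. Treating letters as 0–25, the rule is x ↦ 23x + 9 (mod 26).
Reversing it on hlwrxk: h(7)→17·(7−9)≡18=s; l(11)→17·(11−9)≡8=i; w(22)→17·(22−9)≡13=n; r(17)→17·(17−9)≡6=g; x(23)→17·(23−9)≡4=e; k(10)→17·(10−9)≡17=r (all mod 26).

singer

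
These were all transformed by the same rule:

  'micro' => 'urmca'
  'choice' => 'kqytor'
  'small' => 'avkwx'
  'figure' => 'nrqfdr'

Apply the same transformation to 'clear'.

In micro: m→u is +8, i→r is +9, c→m is +10, r→c is +11 — the shift increases by 1 each position. Letter i (0-indexed) is shifted by i+8, so successive shifts are 8, 9, 10, ….
On clear: c+8=k, l+9=u, e+10=o, a+11=l, r+12=d.

kuold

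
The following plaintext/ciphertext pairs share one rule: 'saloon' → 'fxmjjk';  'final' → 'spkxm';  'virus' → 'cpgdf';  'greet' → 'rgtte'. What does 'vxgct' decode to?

s(18)→f(5) and a(0)→x(23) fit y≡25x+23 (mod 26); the inverse of 25 mod 26 is 25. This is an affine cipher: with a=0,…,z=25, each position x becomes (25x+23) mod 26.
Decoding vxgct: v(21)→25·(21−23)≡2=c; x(23)→25·(23−23)≡0=a; g(6)→25·(6−23)≡17=r; c(2)→25·(2−23)≡21=v; t(19)→25·(19−23)≡4=e (all mod 26).

carve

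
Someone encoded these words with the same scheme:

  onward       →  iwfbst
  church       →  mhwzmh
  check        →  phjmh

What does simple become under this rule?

The output letters match the input read backwards, each shifted +5: onward reversed is drawno. The word is reversed, then every letter is shifted forward by 5.
For simple: reverse → elpmis; then shift: e+5=j, l+5=q, p+5=u, m+5=r, i+5=n, s+5=x.

jqurnx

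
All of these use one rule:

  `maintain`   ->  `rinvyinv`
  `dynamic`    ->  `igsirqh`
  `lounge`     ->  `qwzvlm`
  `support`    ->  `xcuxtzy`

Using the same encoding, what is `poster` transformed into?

A repeating key of period 2 is used — shifts +5, +8 over and over.
Applying it to poster: p+5=u, o+8=w, s+5=x, t+8=b, e+5=j, r+8=z.

uwxbjz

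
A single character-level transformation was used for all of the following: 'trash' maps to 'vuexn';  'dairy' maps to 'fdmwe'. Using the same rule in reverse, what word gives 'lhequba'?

jealous

In trash: t→v is +2, r→u is +3, a→e is +4, s→x is +5 — the shift increases by 1 each position. Each letter shifts forward by (position + 2), i.e. 2, 3, 4, … — the shift grows by one for each successive letter.
Reversing it on lhequba: l−2=j, h−3=e, e−4=a, q−5=l, u−6=o, b−7=u, a−8=s.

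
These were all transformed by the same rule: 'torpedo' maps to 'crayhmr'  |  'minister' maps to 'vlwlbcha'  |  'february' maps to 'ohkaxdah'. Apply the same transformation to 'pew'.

yhf

The shift depends on letter class: consonant t→c is +9, but vowel o→r is +3. Vowels shift forward by 3 and consonants shift forward by 9.
Applying it to pew: p(cons)+9=y, e(vowel)+3=h, w(cons)+9=f.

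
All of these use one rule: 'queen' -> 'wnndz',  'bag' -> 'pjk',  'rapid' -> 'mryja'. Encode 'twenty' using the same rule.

hcwnfc

The output letters match the input read backwards, each shifted +9: queen reversed is neeuq. Two steps: reverse the string, then apply a Caesar shift of +9.
For twenty: reverse → ytnewt; then shift: y+9=h, t+9=c, n+9=w, e+9=n, w+9=f, t+9=c.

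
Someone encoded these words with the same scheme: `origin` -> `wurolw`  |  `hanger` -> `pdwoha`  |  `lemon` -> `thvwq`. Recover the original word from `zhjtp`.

realm

It's a Vigenère-style cipher with numeric key [8,3,9]: position i shifts by key[i mod 3].
Undoing it on zhjtp: z−8=r, h−3=e, j−9=a, t−8=l, p−3=m.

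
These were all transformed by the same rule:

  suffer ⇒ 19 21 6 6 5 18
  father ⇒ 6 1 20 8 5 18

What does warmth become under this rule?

Letters become their 1-indexed alphabet positions: a=1 … z=26.
For warmth: w=23→23, a=1→1, r=18→18, m=13→13, t=20→20, h=8→8.

23 1 18 13 20 8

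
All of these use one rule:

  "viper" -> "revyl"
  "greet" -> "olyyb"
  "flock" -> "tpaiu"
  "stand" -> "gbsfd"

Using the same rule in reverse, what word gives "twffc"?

funny

v(21)→r(17) and i(8)→e(4) fit y≡21x+18 (mod 26); the inverse of 21 mod 26 is 5. Each letter's alphabet position (a=0..z=25) is mapped through 21·x+18 mod 26 — an affine cipher.
Decoding twffc: t(19)→5·(19−18)≡5=f; w(22)→5·(22−18)≡20=u; f(5)→5·(5−18)≡13=n; f(5)→5·(5−18)≡13=n; c(2)→5·(2−18)≡24=y (all mod 26).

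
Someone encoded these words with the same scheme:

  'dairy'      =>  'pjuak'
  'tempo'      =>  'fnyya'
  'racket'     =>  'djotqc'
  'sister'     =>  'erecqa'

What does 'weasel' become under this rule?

Shifts by position in dairy: pos 0: d→p (+12), pos 1: a→j (+9), pos 2: i→u (+12), pos 3: r→a (+9) — repeating every 2. The shifts repeat in a cycle of length 2: positions 0,1,… shift by +12, +9, then the pattern repeats.
For weasel: w+12=i, e+9=n, a+12=m, s+9=b, e+12=q, l+9=u.

inmbqu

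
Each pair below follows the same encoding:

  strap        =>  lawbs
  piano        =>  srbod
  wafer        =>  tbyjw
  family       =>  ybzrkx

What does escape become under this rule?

jlfbsj

s(18)→l(11) and t(19)→a(0) fit y≡15x+1 (mod 26); the inverse of 15 mod 26 is 7. This is an affine cipher: with a=0,…,z=25, each position x becomes (15x+1) mod 26.
Applying it to escape: e(4)→15·4+1≡9=j; s(18)→15·18+1≡11=l; c(2)→15·2+1≡5=f; a(0)→15·0+1≡1=b; p(15)→15·15+1≡18=s; e(4)→15·4+1≡9=j (all mod 26).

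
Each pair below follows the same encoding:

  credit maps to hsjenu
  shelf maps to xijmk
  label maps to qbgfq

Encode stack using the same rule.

xufdp

Shifts by position in credit: pos 0: c→h (+5), pos 1: r→s (+1), pos 2: e→j (+5), pos 3: d→e (+1) — repeating every 2. A repeating key of period 2 is used — shifts +5, +1 over and over.
On stack: s+5=x, t+1=u, a+5=f, c+1=d, k+5=p.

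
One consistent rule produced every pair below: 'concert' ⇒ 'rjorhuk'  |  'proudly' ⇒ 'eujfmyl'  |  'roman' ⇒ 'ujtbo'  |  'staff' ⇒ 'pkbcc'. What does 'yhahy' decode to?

Each letter's alphabet position (a=0..z=25) is mapped through 21·x+1 mod 26 — an affine cipher.
Undoing it on yhahy: y(24)→5·(24−1)≡11=l; h(7)→5·(7−1)≡4=e; a(0)→5·(0−1)≡21=v; h(7)→5·(7−1)≡4=e; y(24)→5·(24−1)≡11=l (all mod 26).

level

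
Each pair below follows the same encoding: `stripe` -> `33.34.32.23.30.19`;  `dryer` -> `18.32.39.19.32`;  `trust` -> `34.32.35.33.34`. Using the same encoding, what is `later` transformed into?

26.15.34.19.32

s is letter #19 and maps to 33: an offset of 14. Letters become their 1-based position plus 14 (so a→15, b→16, …).
For later: l=12→26, a=1→15, t=20→34, e=5→19, r=18→32.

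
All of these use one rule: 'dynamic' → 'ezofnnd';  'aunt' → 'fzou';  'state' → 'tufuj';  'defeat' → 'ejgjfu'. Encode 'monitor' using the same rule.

The shift depends on letter class: consonant d→e is +1, but vowel a→f is +5. Vowels shift forward by 5 and consonants shift forward by 1.
Applying it to monitor: m(cons)+1=n, o(vowel)+5=t, n(cons)+1=o, i(vowel)+5=n, t(cons)+1=u, o(vowel)+5=t, r(cons)+1=s.

ntonuts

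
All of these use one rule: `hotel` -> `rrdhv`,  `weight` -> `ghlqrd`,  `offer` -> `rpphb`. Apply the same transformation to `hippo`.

rlzzr

Vowels shift forward by 3 and consonants shift forward by 10.
Applying it to hippo: h(cons)+10=r, i(vowel)+3=l, p(cons)+10=z, p(cons)+10=z, o(vowel)+3=r.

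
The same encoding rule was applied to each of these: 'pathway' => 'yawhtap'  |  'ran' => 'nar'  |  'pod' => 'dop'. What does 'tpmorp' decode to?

prompt

The output letters match the input read backwards: pathway reversed is yawhtap. It's just the letters in reverse order.
Undoing it on tpmorp: then reverse → prompt.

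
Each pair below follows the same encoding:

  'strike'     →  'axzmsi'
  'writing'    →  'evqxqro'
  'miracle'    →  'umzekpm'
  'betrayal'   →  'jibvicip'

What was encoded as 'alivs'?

shark

Shifts by position in strike: pos 0: s→a (+8), pos 1: t→x (+4), pos 2: r→z (+8), pos 3: i→m (+4) — repeating every 2. A repeating key of period 2 is used — shifts +8, +4 over and over.
Reversing it on alivs: a−8=s, l−4=h, i−8=a, v−4=r, s−8=k.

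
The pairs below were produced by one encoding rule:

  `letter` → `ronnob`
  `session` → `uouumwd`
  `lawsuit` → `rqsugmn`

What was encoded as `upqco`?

space

l(11)→r(17) and e(4)→o(14) fit y≡19x+16 (mod 26); the inverse of 19 mod 26 is 11. This is an affine cipher: with a=0,…,z=25, each position x becomes (19x+16) mod 26.
Reversing it on upqco: u(20)→11·(20−16)≡18=s; p(15)→11·(15−16)≡15=p; q(16)→11·(16−16)≡0=a; c(2)→11·(2−16)≡2=c; o(14)→11·(14−16)≡4=e (all mod 26).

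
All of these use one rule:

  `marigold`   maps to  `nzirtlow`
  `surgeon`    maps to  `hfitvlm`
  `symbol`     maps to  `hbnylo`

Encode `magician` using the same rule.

nztrxrzm

Each pair mirrors across the alphabet (m↔n, a↔z, r↔i): positions sum to 25. Each letter is replaced by its mirror in the alphabet: a↔z, b↔y, c↔x, and so on (the Atbash cipher).
For magician: m↔n, a↔z, g↔t, i↔r, c↔x, i↔r, a↔z, n↔m.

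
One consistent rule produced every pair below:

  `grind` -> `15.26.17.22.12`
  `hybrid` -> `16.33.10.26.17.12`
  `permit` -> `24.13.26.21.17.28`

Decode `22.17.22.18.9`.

The number is (letter's place in the alphabet, a=1) + 8.
Reversing it on 22.17.22.18.9: 22→(22−8)÷1=14=n, 17→(17−8)÷1=9=i, 22→(22−8)÷1=14=n, 18→(18−8)÷1=10=j, 9→(9−8)÷1=1=a.

ninja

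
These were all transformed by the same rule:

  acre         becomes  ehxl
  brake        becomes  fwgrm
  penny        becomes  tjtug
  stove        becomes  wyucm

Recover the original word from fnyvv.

bison

Letter i (0-indexed) is shifted by i+4, so successive shifts are 4, 5, 6, ….
Undoing it on fnyvv: f−4=b, n−5=i, y−6=s, v−7=o, v−8=n.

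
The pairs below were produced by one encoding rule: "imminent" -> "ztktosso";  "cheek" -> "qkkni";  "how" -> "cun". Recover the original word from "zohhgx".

Read the word backwards and shift each letter +6.
Decoding zohhgx: shift back: z−6=t, o−6=i, h−6=b, h−6=b, g−6=a, x−6=r → tibbar; then reverse → rabbit.

rabbit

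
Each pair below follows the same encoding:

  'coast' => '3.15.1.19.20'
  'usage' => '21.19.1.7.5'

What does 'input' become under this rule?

c is letter #3 and maps to 3: an offset of 0. Each letter is replaced by its alphabet position (a=1, b=2, …, z=26).
For input: i=9→9, n=14→14, p=16→16, u=21→21, t=20→20.

9.14.16.21.20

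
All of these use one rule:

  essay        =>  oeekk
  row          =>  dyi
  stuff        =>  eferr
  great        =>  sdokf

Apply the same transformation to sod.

eyp

Vowels shift forward by 10 and consonants shift forward by 12.
Applying it to sod: s(cons)+12=e, o(vowel)+10=y, d(cons)+12=p.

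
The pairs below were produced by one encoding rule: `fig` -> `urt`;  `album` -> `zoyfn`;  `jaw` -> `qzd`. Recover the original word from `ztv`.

age

Each pair mirrors across the alphabet (f↔u, i↔r, g↔t): positions sum to 25. This is the alphabet-reversal cipher (Atbash): a becomes z, b becomes y, etc.
Decoding ztv: z↔a, t↔g, v↔e.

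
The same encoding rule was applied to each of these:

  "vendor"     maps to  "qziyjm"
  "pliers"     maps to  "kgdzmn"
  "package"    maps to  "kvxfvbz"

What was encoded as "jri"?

Compare letters: v→q is +21, e→z is +21, n→i is +21 — a constant shift. Every letter moves 21 places later in the alphabet, wrapping around z→a.
Reversing it on jri: j−21=o, r−21=w, i−21=n.

own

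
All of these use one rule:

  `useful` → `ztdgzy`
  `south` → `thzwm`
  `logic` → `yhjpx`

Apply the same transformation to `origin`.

u(20)→z(25) and s(18)→t(19) fit y≡3x+17 (mod 26); the inverse of 3 mod 26 is 9. This is an affine cipher: with a=0,…,z=25, each position x becomes (3x+17) mod 26.
For origin: o(14)→3·14+17≡7=h; r(17)→3·17+17≡16=q; i(8)→3·8+17≡15=p; g(6)→3·6+17≡9=j; i(8)→3·8+17≡15=p; n(13)→3·13+17≡4=e (all mod 26).

hqpjpe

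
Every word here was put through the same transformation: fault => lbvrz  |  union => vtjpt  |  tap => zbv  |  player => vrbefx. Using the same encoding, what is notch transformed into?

The shift depends on letter class: consonant f→l is +6, but vowel a→b is +1. Vowels shift forward by 1 and consonants shift forward by 6.
Applying it to notch: n(cons)+6=t, o(vowel)+1=p, t(cons)+6=z, c(cons)+6=i, h(cons)+6=n.

tpzin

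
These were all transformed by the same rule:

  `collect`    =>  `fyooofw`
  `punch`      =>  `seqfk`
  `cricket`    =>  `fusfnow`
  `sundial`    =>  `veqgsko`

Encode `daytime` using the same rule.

gkbwspo

The shift depends on letter class: consonant c→f is +3, but vowel o→y is +10. The rule splits by letter class: vowels +10, consonants +3.
On daytime: d(cons)+3=g, a(vowel)+10=k, y(cons)+3=b, t(cons)+3=w, i(vowel)+10=s, m(cons)+3=p, e(vowel)+10=o.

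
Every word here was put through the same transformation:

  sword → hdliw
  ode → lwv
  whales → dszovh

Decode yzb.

Each pair mirrors across the alphabet (s↔h, w↔d, o↔l): positions sum to 25. Each letter is replaced by its mirror in the alphabet: a↔z, b↔y, c↔x, and so on (the Atbash cipher).
Reversing it on yzb: y↔b, z↔a, b↔y.

bay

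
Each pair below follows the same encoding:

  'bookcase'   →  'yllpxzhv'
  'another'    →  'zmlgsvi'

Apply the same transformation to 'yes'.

Each pair mirrors across the alphabet (b↔y, o↔l, o↔l): positions sum to 25. This is the alphabet-reversal cipher (Atbash): a becomes z, b becomes y, etc.
On yes: y↔b, e↔v, s↔h.

bvh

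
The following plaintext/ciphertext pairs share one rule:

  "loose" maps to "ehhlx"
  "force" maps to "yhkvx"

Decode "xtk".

ear

Compare letters: l→e is +19, o→h is +19, o→h is +19 — a constant shift. Each letter is shifted forward by 19 in the alphabet (a Caesar shift of +19).
Undoing it on xtk: x−19=e, t−19=a, k−19=r.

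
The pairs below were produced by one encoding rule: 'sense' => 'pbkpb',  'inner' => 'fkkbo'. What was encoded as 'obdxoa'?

regard

This is a Caesar cipher with shift 23.
Undoing it on obdxoa: o−23=r, b−23=e, d−23=g, x−23=a, o−23=r, a−23=d.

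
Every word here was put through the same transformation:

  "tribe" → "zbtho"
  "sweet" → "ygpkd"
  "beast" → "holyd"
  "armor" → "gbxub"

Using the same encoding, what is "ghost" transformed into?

Shifts by position in tribe: pos 0: t→z (+6), pos 1: r→b (+10), pos 2: i→t (+11), pos 3: b→h (+6), pos 4: e→o (+10) — repeating every 3. A repeating key of period 3 is used — shifts +6, +10, +11 over and over.
Applying it to ghost: g+6=m, h+10=r, o+11=z, s+6=y, t+10=d.

mrzyd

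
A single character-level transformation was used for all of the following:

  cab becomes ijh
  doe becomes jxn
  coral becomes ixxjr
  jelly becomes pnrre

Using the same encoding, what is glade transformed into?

mrjjn

The shift depends on letter class: consonant c→i is +6, but vowel a→j is +9. Two shifts are in play — +9 for a/e/i/o/u, +6 for every other letter.
On glade: g(cons)+6=m, l(cons)+6=r, a(vowel)+9=j, d(cons)+6=j, e(vowel)+9=n.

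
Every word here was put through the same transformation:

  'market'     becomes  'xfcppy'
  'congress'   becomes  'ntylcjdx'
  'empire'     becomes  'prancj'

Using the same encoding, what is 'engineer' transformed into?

Shifts by position in market: pos 0: m→x (+11), pos 1: a→f (+5), pos 2: r→c (+11), pos 3: k→p (+5) — repeating every 2. The shifts repeat in a cycle of length 2: positions 0,1,… shift by +11, +5, then the pattern repeats.
On engineer: e+11=p, n+5=s, g+11=r, i+5=n, n+11=y, e+5=j, e+11=p, r+5=w.

psrnyjpw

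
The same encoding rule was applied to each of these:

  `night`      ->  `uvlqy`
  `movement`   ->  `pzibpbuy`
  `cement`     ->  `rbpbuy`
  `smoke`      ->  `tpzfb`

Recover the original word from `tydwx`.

study

n(13)→u(20) and i(8)→v(21) fit y≡5x+7 (mod 26); the inverse of 5 mod 26 is 21. This is an affine cipher: with a=0,…,z=25, each position x becomes (5x+7) mod 26.
Reversing it on tydwx: t(19)→21·(19−7)≡18=s; y(24)→21·(24−7)≡19=t; d(3)→21·(3−7)≡20=u; w(22)→21·(22−7)≡3=d; x(23)→21·(23−7)≡24=y (all mod 26).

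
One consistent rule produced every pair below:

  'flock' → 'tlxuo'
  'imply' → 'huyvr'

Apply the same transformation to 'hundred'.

mnamwdq

The output letters match the input read backwards, each shifted +9: flock reversed is kcolf. Read the word backwards and shift each letter +9.
Applying it to hundred: reverse → derdnuh; then shift: d+9=m, e+9=n, r+9=a, d+9=m, n+9=w, u+9=d, h+9=q.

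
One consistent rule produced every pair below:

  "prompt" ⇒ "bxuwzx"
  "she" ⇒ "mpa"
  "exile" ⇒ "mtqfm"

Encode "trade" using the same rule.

mlizb

The output letters match the input read backwards, each shifted +8: prompt reversed is tpmorp. Read the word backwards and shift each letter +8.
Applying it to trade: reverse → edart; then shift: e+8=m, d+8=l, a+8=i, r+8=z, t+8=b.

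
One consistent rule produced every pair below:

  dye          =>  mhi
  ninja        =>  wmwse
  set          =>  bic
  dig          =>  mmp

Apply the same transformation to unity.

The shift depends on letter class: consonant d→m is +9, but vowel e→i is +4. Two shifts are in play — +4 for a/e/i/o/u, +9 for every other letter.
Applying it to unity: u(vowel)+4=y, n(cons)+9=w, i(vowel)+4=m, t(cons)+9=c, y(cons)+9=h.

ywmch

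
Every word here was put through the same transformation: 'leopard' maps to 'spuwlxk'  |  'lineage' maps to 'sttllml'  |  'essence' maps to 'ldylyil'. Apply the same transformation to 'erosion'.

lcuztuu

Shifts by position in leopard: pos 0: l→s (+7), pos 1: e→p (+11), pos 2: o→u (+6), pos 3: p→w (+7), pos 4: a→l (+11), pos 5: r→x (+6) — repeating every 3. It's a Vigenère-style cipher with numeric key [7,11,6]: position i shifts by key[i mod 3].
On erosion: e+7=l, r+11=c, o+6=u, s+7=z, i+11=t, o+6=u, n+7=u.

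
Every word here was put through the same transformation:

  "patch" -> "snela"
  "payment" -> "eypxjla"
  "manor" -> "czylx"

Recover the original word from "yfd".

sun

The output letters match the input read backwards, each shifted +11: patch reversed is hctap. Two steps: reverse the string, then apply a Caesar shift of +11.
Decoding yfd: shift back: y−11=n, f−11=u, d−11=s → nus; then reverse → sun.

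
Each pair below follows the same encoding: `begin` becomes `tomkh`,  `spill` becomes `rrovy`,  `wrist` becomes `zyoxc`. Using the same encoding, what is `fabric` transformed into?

The word is reversed, then every letter is shifted forward by 6.
On fabric: reverse → cirbaf; then shift: c+6=i, i+6=o, r+6=x, b+6=h, a+6=g, f+6=l.

ioxhgl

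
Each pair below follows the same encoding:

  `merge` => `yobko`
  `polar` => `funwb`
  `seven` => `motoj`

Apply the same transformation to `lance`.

nwjso

m(12)→y(24) and e(4)→o(14) fit y≡11x+22 (mod 26); the inverse of 11 mod 26 is 19. Treating letters as 0–25, the rule is x ↦ 11x + 22 (mod 26).
On lance: l(11)→11·11+22≡13=n; a(0)→11·0+22≡22=w; n(13)→11·13+22≡9=j; c(2)→11·2+22≡18=s; e(4)→11·4+22≡14=o (all mod 26).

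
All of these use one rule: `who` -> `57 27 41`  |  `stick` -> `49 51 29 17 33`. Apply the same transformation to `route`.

w(#23)→57 and h(#8)→27: differences scale by 2, so n = 2·pos + 11. With a=1..z=26, the number is 2·pos + 11.
For route: r=18→47, o=15→41, u=21→53, t=20→51, e=5→21.

47 41 53 51 21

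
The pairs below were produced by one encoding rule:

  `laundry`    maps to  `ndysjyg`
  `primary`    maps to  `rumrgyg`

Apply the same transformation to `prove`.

rusak

The shift increases by 1 at each position, starting from +2: 2, 3, 4, ….
For prove: p+2=r, r+3=u, o+4=s, v+5=a, e+6=k.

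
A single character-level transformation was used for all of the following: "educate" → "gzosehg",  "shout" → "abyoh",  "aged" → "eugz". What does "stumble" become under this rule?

ahokldg

Each letter's alphabet position (a=0..z=25) is mapped through 7·x+4 mod 26 — an affine cipher.
For stumble: s(18)→7·18+4≡0=a; t(19)→7·19+4≡7=h; u(20)→7·20+4≡14=o; m(12)→7·12+4≡10=k; b(1)→7·1+4≡11=l; l(11)→7·11+4≡3=d; e(4)→7·4+4≡6=g (all mod 26).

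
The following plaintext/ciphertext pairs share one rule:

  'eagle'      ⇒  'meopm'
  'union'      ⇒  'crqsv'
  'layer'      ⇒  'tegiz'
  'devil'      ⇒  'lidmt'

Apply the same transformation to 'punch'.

xyvgp

Shifts by position in eagle: pos 0: e→m (+8), pos 1: a→e (+4), pos 2: g→o (+8), pos 3: l→p (+4) — repeating every 2. The shifts repeat in a cycle of length 2: positions 0,1,… shift by +8, +4, then the pattern repeats.
Applying it to punch: p+8=x, u+4=y, n+8=v, c+4=g, h+8=p.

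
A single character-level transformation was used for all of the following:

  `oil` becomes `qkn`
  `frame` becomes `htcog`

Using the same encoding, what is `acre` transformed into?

Each letter is shifted forward by 2 in the alphabet (a Caesar shift of +2).
Applying it to acre: a+2=c, c+2=e, r+2=t, e+2=g.

cetg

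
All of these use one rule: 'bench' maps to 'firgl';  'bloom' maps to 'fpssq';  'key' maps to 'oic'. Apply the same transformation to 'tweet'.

Compare letters: b→f is +4, e→i is +4, n→r is +4 — a constant shift. This is a Caesar cipher with shift 4.
Applying it to tweet: t+4=x, w+4=a, e+4=i, e+4=i, t+4=x.

xaiix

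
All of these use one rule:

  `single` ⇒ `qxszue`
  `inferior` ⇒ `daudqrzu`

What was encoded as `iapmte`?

The output letters match the input read backwards, each shifted +12: single reversed is elgnis. Two steps: reverse the string, then apply a Caesar shift of +12.
Undoing it on iapmte: shift back: i−12=w, a−12=o, p−12=d, m−12=a, t−12=h, e−12=s → wodahs; then reverse → shadow.

shadow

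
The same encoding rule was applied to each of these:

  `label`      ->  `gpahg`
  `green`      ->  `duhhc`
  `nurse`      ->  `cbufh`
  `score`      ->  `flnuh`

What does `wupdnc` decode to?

l(11)→g(6) and a(0)→p(15) fit y≡11x+15 (mod 26); the inverse of 11 mod 26 is 19. Treating letters as 0–25, the rule is x ↦ 11x + 15 (mod 26).
Reversing it on wupdnc: w(22)→19·(22−15)≡3=d; u(20)→19·(20−15)≡17=r; p(15)→19·(15−15)≡0=a; d(3)→19·(3−15)≡6=g; n(13)→19·(13−15)≡14=o; c(2)→19·(2−15)≡13=n (all mod 26).

dragon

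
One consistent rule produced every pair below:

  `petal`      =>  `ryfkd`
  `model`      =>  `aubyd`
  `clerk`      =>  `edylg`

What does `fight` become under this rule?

vmspf

This is an affine cipher: with a=0,…,z=25, each position x becomes (23x+10) mod 26.
For fight: f(5)→23·5+10≡21=v; i(8)→23·8+10≡12=m; g(6)→23·6+10≡18=s; h(7)→23·7+10≡15=p; t(19)→23·19+10≡5=f (all mod 26).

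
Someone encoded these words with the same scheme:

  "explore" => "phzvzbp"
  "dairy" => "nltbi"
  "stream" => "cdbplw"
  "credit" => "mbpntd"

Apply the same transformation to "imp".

Two shifts are in play — +11 for a/e/i/o/u, +10 for every other letter.
Applying it to imp: i(vowel)+11=t, m(cons)+10=w, p(cons)+10=z.

twz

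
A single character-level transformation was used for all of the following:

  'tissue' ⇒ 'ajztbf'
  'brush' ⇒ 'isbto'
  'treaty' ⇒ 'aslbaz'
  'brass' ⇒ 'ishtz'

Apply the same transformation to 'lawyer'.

sbdzls

The shifts repeat in a cycle of length 2: positions 0,1,… shift by +7, +1, then the pattern repeats.
For lawyer: l+7=s, a+1=b, w+7=d, y+1=z, e+7=l, r+1=s.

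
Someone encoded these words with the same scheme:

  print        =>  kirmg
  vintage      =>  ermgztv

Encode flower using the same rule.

uoldvi

Each pair mirrors across the alphabet (p↔k, r↔i, i↔r): positions sum to 25. This is the alphabet-reversal cipher (Atbash): a becomes z, b becomes y, etc.
Applying it to flower: f↔u, l↔o, o↔l, w↔d, e↔v, r↔i.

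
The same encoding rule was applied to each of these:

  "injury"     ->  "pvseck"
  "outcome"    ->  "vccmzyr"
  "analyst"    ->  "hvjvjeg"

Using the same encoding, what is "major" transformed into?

In injury: i→p is +7, n→v is +8, j→s is +9, u→e is +10 — the shift increases by 1 each position. Each letter shifts forward by (position + 7), i.e. 7, 8, 9, … — the shift grows by one for each successive letter.
On major: m+7=t, a+8=i, j+9=s, o+10=y, r+11=c.

tisyc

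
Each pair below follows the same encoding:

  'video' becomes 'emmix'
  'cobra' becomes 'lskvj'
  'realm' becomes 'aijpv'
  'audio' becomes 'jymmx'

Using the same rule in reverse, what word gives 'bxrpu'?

still

It's a Vigenère-style cipher with numeric key [9,4]: position i shifts by key[i mod 2].
Undoing it on bxrpu: b−9=s, x−4=t, r−9=i, p−4=l, u−9=l.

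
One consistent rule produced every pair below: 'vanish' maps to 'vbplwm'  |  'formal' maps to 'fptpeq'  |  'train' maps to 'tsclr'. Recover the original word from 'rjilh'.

rigid

In vanish: v→v is +0, a→b is +1, n→p is +2, i→l is +3 — the shift increases by 1 each position. Letter i (0-indexed) is shifted by i+0, so successive shifts are 0, 1, 2, ….
Undoing it on rjilh: r−0=r, j−1=i, i−2=g, l−3=i, h−4=d.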